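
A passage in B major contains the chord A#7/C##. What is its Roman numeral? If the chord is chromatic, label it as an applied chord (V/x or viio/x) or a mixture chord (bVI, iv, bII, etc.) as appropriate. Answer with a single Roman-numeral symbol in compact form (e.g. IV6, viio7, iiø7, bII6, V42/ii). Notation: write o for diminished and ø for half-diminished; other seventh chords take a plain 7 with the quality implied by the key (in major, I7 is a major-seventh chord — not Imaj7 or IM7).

The pitches A#-C##-E#-G# form a dominant seventh chord rooted on A#.
A# is not a diatonic chord root with this quality in B major, but it lies a perfect fifth above D# (iii), so the chord functions as an applied dominant of iii.
With C## in the bass the chord is in first inversion, so the figured bass is 65.

V65/iii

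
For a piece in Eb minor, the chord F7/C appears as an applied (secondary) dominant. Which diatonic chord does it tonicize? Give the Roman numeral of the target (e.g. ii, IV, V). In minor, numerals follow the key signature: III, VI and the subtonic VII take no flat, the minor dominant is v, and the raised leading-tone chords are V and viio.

The chord is a dominant seventh chord on F.
A dominant resolves down a perfect fifth: F → Bb. In Eb minor, Bb is scale degree 5, i.e. V.

V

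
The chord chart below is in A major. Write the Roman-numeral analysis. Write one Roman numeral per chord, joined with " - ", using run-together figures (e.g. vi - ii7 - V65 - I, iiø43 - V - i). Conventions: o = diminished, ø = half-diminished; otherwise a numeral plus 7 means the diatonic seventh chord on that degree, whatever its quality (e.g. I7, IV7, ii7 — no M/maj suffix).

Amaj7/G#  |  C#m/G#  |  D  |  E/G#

I42 - iii64 - IV - V6

Amaj7/G#: major seventh chord on A = scale degree 1 → I42.
C#m/G#: root C# is the mediant; minor triad there is iii64.
D: root D is the subdominant; major triad there is IV.
E/G#: root E is the dominant; major triad there is V6.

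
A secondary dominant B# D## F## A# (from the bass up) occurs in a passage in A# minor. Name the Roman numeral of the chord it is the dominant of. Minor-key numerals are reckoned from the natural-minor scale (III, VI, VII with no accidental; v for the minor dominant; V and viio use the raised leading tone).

The chord is a dominant seventh chord on B#.
A dominant resolves down a perfect fifth: B# → E#. In A# minor, E# is scale degree 5, i.e. V.

V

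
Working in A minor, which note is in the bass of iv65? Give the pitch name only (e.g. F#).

iv in A minor has root D; the chord is D-F-A-C.
The figure 65 means first inversion — the third is in the bass.

F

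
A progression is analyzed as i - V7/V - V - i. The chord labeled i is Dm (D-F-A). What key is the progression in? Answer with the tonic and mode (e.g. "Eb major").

The chord Dm is a minor triad rooted on D; its label is i.
If D is scale degree 1 and the mode makes that degree carry a minor triad, the tonic is D and the mode is minor.

D minor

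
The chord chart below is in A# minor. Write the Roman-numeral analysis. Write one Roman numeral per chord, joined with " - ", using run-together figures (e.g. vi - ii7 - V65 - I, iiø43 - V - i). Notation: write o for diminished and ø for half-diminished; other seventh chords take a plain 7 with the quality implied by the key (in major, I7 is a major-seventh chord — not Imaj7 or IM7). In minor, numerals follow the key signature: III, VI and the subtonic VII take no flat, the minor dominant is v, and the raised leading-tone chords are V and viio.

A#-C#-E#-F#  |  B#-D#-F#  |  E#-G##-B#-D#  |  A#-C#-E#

VI65 - iio - V7 - i

A#-C#-E#-F# has root F#, degree 6 in A# minor, so VI65.
B#-D#-F#: root B# is the supertonic; diminished triad there is iio.
E#-G##-B#-D#: dominant seventh chord on E# = scale degree 5 → V7.
A#-C#-E#: minor triad on A# = scale degree 1 → i.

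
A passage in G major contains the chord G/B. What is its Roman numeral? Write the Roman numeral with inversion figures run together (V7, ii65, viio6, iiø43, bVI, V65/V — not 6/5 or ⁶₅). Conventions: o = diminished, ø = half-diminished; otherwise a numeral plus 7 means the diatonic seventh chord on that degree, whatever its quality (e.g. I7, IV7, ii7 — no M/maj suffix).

I6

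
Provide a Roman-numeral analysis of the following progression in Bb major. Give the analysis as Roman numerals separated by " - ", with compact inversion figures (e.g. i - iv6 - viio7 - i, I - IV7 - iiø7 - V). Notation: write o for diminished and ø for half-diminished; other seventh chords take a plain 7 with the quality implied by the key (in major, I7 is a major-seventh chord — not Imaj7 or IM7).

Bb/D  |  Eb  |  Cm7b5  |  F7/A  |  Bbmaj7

I6 - IV - iiø7 - V65 - I7

Bb/D: major triad on Bb = scale degree 1 → I6.
Eb: major triad on Eb = scale degree 4 → IV.
Cm7b5 is non-diatonic — iiø7, a mixture chord from Bb minor.
F7/A has root F, degree 5 in Bb major, so V65.
Bbmaj7 has root Bb, degree 1 in Bb major, so I7.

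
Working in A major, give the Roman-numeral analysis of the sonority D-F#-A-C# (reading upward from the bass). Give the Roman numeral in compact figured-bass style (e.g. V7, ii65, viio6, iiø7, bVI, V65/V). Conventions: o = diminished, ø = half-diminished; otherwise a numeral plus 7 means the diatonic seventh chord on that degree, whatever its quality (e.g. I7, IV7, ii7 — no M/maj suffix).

IV7

The pitches D-F#-A-C# form a major seventh chord rooted on D.
D is scale degree 4 in A major, and a major seventh chord on that degree is written IV7.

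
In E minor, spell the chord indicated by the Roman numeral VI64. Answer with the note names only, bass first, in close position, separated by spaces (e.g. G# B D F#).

The numeral's case and figure indicate a major triad. In E minor its root, the submediant, is C.
Stacking thirds from C gives C-E-G.
The figured bass 64 indicates second inversion, placing the fifth (G) in the bass: G-C-E.

G C E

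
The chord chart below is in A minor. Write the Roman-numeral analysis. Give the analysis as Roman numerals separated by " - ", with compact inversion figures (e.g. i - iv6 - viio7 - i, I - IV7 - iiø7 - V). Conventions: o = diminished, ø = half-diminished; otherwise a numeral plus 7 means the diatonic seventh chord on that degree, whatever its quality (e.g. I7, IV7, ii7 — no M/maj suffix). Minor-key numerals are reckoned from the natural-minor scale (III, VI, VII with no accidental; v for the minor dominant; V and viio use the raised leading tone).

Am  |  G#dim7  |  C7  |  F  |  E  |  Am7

Am has root A, degree 1 in A minor, so i.
G#dim7: fully diminished seventh chord on G# = scale degree 7 → viio7.
C7: a dominant seventh chord on C, the applied dominant of VI → V7/VI.
F: root F is the submediant; major triad there is VI.
E: root E is the dominant; major triad there is V.
Am7: minor seventh chord on A = scale degree 1 → i7.

i - viio7 - V7/VI - VI - V - i7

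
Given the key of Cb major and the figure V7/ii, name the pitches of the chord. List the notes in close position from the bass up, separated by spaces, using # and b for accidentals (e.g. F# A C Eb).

The slash means an applied dominant: we want the dominant of ii. In Cb major, ii is Db minor, and its dominant is built on Ab.
Building a dominant seventh chord on Ab gives Ab-C-Eb-Gb.

Ab C Eb Gb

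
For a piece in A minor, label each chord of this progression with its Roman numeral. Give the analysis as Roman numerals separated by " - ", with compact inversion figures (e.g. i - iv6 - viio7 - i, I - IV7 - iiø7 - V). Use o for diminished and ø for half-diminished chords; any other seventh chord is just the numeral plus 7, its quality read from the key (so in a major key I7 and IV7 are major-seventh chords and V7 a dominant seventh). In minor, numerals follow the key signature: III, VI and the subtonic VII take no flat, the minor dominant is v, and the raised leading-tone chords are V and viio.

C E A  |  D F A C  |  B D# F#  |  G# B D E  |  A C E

i6 - iv7 - V/V - V65 - i

C-E-A: root A is the tonic; minor triad there is i6.
D-F-A-C: root D is the subdominant; minor seventh chord there is iv7.
B-D#-F#: a major triad on B, the applied dominant of V → V/V.
G#-B-D-E has root E, degree 5 in A minor, so V65.
A-C-E has root A, degree 1 in A minor, so i.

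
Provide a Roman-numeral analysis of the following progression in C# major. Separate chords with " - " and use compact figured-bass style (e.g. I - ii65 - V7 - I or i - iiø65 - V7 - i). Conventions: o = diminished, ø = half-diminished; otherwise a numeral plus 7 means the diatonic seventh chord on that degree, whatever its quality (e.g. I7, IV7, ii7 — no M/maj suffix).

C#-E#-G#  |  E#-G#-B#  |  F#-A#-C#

C#-E#-G#: root C# is the tonic; major triad there is I.
E#-G#-B#: minor triad on E# = scale degree 3 → iii.
F#-A#-C#: root F# is the subdominant; major triad there is IV.

I - iii - IV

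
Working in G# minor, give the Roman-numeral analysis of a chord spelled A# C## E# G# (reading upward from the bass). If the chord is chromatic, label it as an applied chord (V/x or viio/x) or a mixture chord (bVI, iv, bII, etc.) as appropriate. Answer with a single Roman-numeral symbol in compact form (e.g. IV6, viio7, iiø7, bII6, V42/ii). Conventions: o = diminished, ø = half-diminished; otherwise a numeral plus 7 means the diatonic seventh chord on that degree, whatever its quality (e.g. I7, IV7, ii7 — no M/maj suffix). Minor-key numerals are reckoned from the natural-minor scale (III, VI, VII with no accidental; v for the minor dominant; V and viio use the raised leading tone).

V7/V

The pitches A#-C##-E#-G# form a dominant seventh chord rooted on A#.
A# is not a diatonic chord root with this quality in G# minor, but it lies a perfect fifth above D# (V), so the chord functions as an applied dominant of V.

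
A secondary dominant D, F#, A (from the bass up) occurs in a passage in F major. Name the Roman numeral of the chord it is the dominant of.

The chord is a major triad on D.
A dominant resolves down a perfect fifth: D → G. In F major, G is scale degree 2, i.e. ii.

ii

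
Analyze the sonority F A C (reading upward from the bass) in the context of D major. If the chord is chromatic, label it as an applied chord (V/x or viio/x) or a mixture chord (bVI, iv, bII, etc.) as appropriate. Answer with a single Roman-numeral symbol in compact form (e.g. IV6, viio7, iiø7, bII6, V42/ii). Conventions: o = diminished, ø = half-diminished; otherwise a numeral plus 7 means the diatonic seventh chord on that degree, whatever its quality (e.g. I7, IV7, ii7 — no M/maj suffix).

bIII

The pitches F-A-C form a major triad rooted on F.
F is the lowered third degree of D major (diatonic 3 would be F#). This is a major triad on the lowered third degree, borrowed from the parallel minor.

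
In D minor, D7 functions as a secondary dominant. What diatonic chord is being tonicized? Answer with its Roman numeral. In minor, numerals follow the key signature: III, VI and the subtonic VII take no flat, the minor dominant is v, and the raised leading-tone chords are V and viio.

The chord is a dominant seventh chord on D.
A dominant resolves down a perfect fifth: D → G. In D minor, G is scale degree 4, i.e. iv.

iv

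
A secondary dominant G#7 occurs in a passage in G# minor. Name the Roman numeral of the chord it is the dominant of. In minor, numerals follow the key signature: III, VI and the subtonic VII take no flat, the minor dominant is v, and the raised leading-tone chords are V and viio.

iv

The chord is a dominant seventh chord on G#.
A dominant resolves down a perfect fifth: G# → C#. In G# minor, C# is scale degree 4, i.e. iv.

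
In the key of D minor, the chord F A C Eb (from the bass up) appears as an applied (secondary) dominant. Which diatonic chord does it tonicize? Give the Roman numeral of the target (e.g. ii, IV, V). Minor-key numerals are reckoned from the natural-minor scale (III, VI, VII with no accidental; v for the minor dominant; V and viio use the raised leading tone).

The chord is a dominant seventh chord on F.
A dominant resolves down a perfect fifth: F → Bb. In D minor, Bb is scale degree 6, i.e. VI.

VI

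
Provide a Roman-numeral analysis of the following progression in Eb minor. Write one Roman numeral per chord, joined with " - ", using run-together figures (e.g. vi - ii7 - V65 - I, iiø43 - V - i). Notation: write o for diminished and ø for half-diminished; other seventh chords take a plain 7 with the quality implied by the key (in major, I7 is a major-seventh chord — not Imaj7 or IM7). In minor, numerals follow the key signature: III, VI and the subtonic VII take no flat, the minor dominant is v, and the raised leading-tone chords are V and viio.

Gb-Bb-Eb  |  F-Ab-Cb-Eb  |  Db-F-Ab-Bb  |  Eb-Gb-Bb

Gb-Bb-Eb: root Eb is the tonic; minor triad there is i6.
F-Ab-Cb-Eb: half-diminished seventh chord on F = scale degree 2 → iiø7.
Db-F-Ab-Bb has root Bb, degree 5 in Eb minor, so v65.
Eb-Gb-Bb has root Eb, degree 1 in Eb minor, so i.

i6 - iiø7 - v65 - i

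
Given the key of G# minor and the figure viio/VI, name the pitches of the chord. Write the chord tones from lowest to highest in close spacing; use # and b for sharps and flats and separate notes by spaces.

D# F# A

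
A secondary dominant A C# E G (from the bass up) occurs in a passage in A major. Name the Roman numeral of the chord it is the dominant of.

IV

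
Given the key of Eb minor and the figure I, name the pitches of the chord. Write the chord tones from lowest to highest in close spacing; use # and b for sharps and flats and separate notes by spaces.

I is the major tonic (Picardy third), borrowed from the parallel major. In Eb minor that root is Eb.
So the chord is Eb-G-Bb, a major triad.

Eb G Bb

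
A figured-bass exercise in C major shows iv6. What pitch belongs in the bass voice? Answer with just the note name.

Ab

iv in C major has root F; the chord is F-Ab-C.
The figure 6 means first inversion — the third is in the bass.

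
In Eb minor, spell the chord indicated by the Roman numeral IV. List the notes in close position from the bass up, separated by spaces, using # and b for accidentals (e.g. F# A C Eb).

Ab C Eb

Scale degree 4 in Eb minor is Ab; here the chord built on it is altered to a major triad. IV is the major subdominant, borrowed from the parallel major.
So the chord is Ab-C-Eb.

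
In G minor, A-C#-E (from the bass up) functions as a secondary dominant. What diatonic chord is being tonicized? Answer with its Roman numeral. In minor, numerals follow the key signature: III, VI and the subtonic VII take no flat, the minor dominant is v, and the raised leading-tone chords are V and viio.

V

The chord is a major triad on A.
A dominant resolves down a perfect fifth: A → D. In G minor, D is scale degree 5, i.e. V.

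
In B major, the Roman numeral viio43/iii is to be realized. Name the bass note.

The applied chord viio43/iii is rooted on C##: C##-E#-G#-B.
The figure 43 means second inversion — the fifth is in the bass.

G#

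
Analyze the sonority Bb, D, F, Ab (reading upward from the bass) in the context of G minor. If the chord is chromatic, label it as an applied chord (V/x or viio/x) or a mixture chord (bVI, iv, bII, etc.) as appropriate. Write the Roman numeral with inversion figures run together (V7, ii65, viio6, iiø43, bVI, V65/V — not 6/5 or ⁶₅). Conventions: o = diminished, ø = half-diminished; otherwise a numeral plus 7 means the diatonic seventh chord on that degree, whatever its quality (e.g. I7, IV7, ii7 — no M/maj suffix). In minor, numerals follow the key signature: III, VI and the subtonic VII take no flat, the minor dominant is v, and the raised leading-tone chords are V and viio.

V7/VI

Stacked in thirds the chord is Bb-D-F-Ab: a dominant seventh chord on Bb.
Bb is not a diatonic chord root with this quality in G minor, but it lies a perfect fifth above Eb (VI), so the chord functions as an applied dominant of VI.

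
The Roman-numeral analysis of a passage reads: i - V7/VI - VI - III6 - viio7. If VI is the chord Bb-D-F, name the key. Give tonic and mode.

D minor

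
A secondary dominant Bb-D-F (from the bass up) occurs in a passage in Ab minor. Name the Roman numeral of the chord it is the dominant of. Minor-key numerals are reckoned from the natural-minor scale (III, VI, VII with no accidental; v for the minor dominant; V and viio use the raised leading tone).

V

The chord is a major triad on Bb.
A dominant resolves down a perfect fifth: Bb → Eb. In Ab minor, Eb is scale degree 5, i.e. V.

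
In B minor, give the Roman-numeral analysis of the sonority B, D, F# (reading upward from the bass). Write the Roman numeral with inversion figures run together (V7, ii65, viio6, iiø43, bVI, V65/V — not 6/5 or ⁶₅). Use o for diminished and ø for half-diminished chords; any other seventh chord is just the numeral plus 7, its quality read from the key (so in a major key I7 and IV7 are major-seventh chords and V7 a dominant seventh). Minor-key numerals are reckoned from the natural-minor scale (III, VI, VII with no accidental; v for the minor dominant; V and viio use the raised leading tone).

The pitches B-D-F# form a minor triad rooted on B.
In B minor, B is the tonic; the diatonic minor triad there is i.

i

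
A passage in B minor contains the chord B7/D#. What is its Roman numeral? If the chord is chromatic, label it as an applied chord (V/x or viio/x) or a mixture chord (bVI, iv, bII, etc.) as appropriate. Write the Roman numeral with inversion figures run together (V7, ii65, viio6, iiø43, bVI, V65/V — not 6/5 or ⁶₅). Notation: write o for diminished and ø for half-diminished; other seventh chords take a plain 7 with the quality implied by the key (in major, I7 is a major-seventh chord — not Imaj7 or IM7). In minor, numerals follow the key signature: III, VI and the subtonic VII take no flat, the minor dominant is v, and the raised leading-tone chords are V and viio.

V65/iv

Stacked in thirds the chord is B-D#-F#-A: a dominant seventh chord on B.
B is not a diatonic chord root with this quality in B minor, but it lies a perfect fifth above E (iv), so the chord functions as an applied dominant of iv.
With D# in the bass the chord is in first inversion, so the figured bass is 65.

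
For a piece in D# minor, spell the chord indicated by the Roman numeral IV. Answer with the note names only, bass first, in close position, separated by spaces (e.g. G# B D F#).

G# B# D#

Scale degree 4 in D# minor is G#; here the chord built on it is altered to a major triad. IV is the major subdominant, borrowed from the parallel major.
So the chord is G#-B#-D#.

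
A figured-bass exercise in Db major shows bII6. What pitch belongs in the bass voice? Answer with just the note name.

bII in Db major has root Ebb; the chord is Ebb-Gb-Bbb.
The figure 6 means first inversion — the third is in the bass.

Gb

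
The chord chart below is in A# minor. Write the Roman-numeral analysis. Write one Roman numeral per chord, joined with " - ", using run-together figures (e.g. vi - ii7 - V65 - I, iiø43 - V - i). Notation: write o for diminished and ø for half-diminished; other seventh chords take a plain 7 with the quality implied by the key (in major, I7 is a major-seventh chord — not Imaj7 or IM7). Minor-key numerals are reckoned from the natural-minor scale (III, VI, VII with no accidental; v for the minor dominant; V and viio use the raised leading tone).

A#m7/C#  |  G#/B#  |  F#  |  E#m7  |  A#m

i65 - VII6 - VI - v7 - i

A#m7/C#: root A# is the tonic; minor seventh chord there is i65.
G#/B#: major triad on G# = scale degree 7 → VII6.
F#: major triad on F# = scale degree 6 → VI.
E#m7: minor seventh chord on E# = scale degree 5 → v7.
A#m: minor triad on A# = scale degree 1 → i.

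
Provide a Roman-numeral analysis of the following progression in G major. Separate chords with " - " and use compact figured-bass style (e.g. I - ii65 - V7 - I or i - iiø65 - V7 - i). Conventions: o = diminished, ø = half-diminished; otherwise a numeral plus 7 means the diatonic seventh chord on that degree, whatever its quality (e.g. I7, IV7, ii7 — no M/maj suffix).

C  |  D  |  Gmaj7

IV - V - I7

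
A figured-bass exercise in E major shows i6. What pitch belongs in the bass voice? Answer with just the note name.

G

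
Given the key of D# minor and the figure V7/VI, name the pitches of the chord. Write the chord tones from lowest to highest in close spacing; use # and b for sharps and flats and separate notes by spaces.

V7/VI is a secondary dominant — the dominant seventh of VI. VI in D# minor is B, so the applied chord's root is F#, a perfect fifth above.
Building a dominant seventh chord on F# gives F#-A#-C#-E.

F# A# C# E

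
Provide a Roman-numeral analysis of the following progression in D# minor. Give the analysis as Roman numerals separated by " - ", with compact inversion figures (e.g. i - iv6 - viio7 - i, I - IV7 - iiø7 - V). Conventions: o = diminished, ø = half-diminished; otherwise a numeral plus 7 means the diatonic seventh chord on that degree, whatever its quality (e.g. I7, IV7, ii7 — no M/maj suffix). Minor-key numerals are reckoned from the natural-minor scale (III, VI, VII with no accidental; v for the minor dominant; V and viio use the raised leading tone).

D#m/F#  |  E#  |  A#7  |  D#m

D#m/F# has root D#, degree 1 in D# minor, so i6.
E# is the secondary dominant of V (major triad on E#): V/V.
A#7: root A# is the dominant; dominant seventh chord there is V7.
D#m has root D#, degree 1 in D# minor, so i.

i6 - V/V - V7 - i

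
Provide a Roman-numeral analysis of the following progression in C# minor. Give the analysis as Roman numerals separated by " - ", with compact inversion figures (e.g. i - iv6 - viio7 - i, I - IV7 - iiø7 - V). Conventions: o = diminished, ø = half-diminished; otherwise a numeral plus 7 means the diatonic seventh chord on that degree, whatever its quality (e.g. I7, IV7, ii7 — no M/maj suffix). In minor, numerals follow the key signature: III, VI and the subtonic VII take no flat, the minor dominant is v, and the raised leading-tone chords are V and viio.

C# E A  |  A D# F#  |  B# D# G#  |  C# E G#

VI6 - iio64 - V6 - i

C#-E-A: root A is the submediant; major triad there is VI6.
A-D#-F#: root D# is the supertonic; diminished triad there is iio64.
B#-D#-G#: root G# is the dominant; major triad there is V6.
C#-E-G#: root C# is the tonic; minor triad there is i.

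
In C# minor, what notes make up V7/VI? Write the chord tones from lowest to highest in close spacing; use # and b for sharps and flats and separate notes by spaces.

V7/VI is a secondary dominant — the dominant seventh of VI. VI in C# minor is A, so the applied chord's root is E, a perfect fifth above.
Building a dominant seventh chord on E gives E-G#-B-D.

E G# B D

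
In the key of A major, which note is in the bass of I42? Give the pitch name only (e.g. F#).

G#

I in A major has root A; the chord is A-C#-E-G#.
The figure 42 means third inversion — the seventh is in the bass.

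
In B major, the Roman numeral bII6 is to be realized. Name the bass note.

E

bII in B major has root C; the chord is C-E-G.
The figure 6 means first inversion — the third is in the bass.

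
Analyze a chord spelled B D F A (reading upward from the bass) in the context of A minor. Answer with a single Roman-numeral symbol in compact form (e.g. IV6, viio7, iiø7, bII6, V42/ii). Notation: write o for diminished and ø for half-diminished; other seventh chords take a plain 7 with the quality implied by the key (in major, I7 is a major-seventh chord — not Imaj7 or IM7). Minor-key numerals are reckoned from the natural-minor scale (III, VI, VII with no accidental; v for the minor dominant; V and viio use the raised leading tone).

iiø7

Stacked in thirds the chord is B-D-F-A: a half-diminished seventh chord on B.
B is scale degree 2 in A minor, and a half-diminished seventh chord on that degree is written iiø7.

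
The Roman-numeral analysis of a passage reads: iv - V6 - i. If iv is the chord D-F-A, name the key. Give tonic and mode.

A minor

The chord Dm is a minor triad rooted on D; its label is iv.
If D is scale degree 4 and the mode makes that degree carry a minor triad, the tonic is A and the mode is minor.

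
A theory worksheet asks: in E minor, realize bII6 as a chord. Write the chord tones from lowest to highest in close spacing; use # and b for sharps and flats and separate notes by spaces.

Scale degree 2 in E minor is F#; lowering it a half step gives F. bII6 is the Neapolitan sixth — a major triad on the lowered second degree, here in its customary first inversion.
So the chord is F-A-C, a major triad.
The figured bass 6 indicates first inversion, placing the third (A) in the bass: A-C-F.

A C F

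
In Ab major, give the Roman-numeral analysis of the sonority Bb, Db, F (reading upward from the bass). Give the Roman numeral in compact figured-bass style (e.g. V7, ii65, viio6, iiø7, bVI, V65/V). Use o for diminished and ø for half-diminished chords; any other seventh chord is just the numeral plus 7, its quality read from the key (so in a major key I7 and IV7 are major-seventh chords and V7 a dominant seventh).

Stacked in thirds the chord is Bb-Db-F: a minor triad on Bb.
Bb is scale degree 2 in Ab major, and a minor triad on that degree is written ii.

ii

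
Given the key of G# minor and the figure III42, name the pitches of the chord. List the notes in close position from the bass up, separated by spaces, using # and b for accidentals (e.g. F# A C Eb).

The numeral's case and figure indicate a major seventh chord. In G# minor its root, the mediant, is B.
Stacking thirds from B gives B-D#-F#-A#.
With the 42 figure the chord is in third inversion; from the bass A# upward in close position it reads A#-B-D#-F#.

A# B D# F#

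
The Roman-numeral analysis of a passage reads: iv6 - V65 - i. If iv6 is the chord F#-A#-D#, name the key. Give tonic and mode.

A# minor

The chord D#m/F# is a minor triad rooted on D#; its label is iv6.
iv6 on D# implies D# is the subdominant; that puts the tonic at A#, and the lowercase numeral fits minor mode.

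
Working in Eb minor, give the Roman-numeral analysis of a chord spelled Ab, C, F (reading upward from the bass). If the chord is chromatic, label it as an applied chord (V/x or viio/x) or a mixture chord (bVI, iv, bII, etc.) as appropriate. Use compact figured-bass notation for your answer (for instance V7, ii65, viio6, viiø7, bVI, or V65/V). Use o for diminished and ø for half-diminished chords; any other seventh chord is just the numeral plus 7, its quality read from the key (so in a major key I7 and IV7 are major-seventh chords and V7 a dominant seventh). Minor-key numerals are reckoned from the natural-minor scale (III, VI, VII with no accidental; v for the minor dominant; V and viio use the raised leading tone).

Stacked in thirds the chord is F-Ab-C: a minor triad on F.
F is the second degree of Eb minor. This is the minor supertonic, borrowed from the parallel major (the Dorian ii).
With Ab in the bass the chord is in first inversion, so the figured bass is 6.

ii6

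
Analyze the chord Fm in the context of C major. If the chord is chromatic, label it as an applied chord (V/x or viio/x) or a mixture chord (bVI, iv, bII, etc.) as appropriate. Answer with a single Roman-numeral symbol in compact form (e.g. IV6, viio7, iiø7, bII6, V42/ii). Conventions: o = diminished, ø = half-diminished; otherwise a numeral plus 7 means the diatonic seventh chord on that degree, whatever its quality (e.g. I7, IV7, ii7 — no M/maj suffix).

iv

Stacked in thirds the chord is F-Ab-C: a minor triad on F.
F is the fourth degree of C major. This is the minor subdominant, borrowed from the parallel minor.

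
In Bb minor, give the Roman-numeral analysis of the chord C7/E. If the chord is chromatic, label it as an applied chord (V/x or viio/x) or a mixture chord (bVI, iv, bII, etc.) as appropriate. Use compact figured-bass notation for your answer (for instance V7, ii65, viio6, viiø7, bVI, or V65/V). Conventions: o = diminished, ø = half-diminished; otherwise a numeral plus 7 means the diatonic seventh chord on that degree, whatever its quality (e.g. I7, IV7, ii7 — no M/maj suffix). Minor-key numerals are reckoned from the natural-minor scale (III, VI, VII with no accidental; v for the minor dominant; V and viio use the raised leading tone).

V65/V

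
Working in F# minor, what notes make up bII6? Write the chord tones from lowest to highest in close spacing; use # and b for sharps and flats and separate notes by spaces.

B D G

bII6 is the Neapolitan sixth — a major triad on the lowered second degree, here in its customary first inversion. In F# minor that root is G.
So the chord is G-B-D.
With the 6 figure the chord is in first inversion; from the bass B upward in close position it reads B-D-G.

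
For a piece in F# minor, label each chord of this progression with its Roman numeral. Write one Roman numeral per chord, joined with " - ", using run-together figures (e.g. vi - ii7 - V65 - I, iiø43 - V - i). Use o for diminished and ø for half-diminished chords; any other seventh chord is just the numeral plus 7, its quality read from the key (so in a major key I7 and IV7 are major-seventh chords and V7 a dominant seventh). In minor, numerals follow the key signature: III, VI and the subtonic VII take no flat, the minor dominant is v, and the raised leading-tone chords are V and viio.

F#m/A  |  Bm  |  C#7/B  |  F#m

F#m/A: minor triad on F# = scale degree 1 → i6.
Bm: root B is the subdominant; minor triad there is iv.
C#7/B has root C#, degree 5 in F# minor, so V42.
F#m has root F#, degree 1 in F# minor, so i.

i6 - iv - V42 - i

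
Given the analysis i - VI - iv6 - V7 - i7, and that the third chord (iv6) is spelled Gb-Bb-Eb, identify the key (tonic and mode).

The anchor chord is a minor triad on Eb, labeled iv6.
If Eb is scale degree 4 and the mode makes that degree carry a minor triad, the tonic is Bb and the mode is minor.

Bb minor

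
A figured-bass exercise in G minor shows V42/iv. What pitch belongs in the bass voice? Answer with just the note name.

The applied chord V42/iv is rooted on G: G-B-D-F.
The figure 42 means third inversion — the seventh is in the bass.

F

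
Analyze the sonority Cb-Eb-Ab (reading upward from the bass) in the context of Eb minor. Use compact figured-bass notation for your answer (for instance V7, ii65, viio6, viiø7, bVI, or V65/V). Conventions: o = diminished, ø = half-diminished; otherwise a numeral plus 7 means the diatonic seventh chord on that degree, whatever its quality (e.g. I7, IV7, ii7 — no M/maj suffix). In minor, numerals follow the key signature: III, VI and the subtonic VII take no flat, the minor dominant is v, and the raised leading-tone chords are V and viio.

iv6

Stacked in thirds the chord is Ab-Cb-Eb: a minor triad on Ab.
Ab is scale degree 4 in Eb minor, and a minor triad on that degree is written iv.
With Cb in the bass the chord is in first inversion, so the figured bass is 6.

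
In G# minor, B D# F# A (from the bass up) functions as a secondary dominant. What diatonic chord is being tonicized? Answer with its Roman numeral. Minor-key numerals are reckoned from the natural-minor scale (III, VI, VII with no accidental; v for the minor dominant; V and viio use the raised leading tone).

VI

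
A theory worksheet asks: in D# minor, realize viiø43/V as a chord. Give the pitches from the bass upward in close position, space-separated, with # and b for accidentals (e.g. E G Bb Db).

D# F## G## B#

The slash marks an applied leading-tone chord: viio of V. In D# minor, V is A#, so the leading tone to it is G##, a half step below.
Building a half-diminished seventh chord on G## gives G##-B#-D#-F##.
With the 43 figure the chord is in second inversion; from the bass D# upward in close position it reads D#-F##-G##-B#.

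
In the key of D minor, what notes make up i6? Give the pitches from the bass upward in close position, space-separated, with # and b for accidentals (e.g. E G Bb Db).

F A D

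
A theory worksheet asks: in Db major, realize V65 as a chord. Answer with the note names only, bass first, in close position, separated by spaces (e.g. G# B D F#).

In Db major, the dominant is Ab, and the diatonic chord built there is a dominant seventh chord.
That chord is spelled Ab-C-Eb-Gb.
With the 65 figure the chord is in first inversion; from the bass C upward in close position it reads C-Eb-Gb-Ab.

C Eb Gb Ab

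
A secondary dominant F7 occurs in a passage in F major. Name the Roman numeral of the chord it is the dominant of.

The chord is a dominant seventh chord on F.
A dominant resolves down a perfect fifth: F → Bb. In F major, Bb is scale degree 4, i.e. IV.

IV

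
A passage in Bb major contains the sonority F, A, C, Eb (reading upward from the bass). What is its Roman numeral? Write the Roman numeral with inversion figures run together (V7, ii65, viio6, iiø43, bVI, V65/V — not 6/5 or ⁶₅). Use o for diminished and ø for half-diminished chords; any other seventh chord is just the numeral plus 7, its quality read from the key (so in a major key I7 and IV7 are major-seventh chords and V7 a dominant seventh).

V7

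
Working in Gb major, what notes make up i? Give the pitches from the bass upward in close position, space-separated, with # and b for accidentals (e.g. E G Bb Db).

Gb Bbb Db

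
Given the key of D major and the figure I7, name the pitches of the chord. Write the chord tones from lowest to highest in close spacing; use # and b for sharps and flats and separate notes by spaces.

In D major, scale degree 1 is D, and the diatonic chord built there is a major seventh chord.
Stacking thirds from D gives D-F#-A-C#.

D F# A C#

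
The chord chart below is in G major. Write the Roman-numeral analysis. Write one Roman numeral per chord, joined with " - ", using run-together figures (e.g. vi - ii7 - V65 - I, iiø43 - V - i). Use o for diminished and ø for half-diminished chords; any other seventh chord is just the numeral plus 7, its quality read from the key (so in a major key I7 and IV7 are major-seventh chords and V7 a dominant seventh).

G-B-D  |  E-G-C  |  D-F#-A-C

I - IV6 - V7

G-B-D: major triad on G = scale degree 1 → I.
E-G-C: root C is the subdominant; major triad there is IV6.
D-F#-A-C: dominant seventh chord on D = scale degree 5 → V7.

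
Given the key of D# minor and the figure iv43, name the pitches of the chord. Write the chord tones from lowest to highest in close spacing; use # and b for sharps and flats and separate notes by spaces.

D# F# G# B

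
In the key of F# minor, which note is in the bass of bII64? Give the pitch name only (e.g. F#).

D

bII in F# minor has root G; the chord is G-B-D.
The figure 64 means second inversion — the fifth is in the bass.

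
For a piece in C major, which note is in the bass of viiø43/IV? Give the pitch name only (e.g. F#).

The applied chord viiø43/IV is rooted on E: E-G-Bb-D.
The figure 43 means second inversion — the fifth is in the bass.

Bb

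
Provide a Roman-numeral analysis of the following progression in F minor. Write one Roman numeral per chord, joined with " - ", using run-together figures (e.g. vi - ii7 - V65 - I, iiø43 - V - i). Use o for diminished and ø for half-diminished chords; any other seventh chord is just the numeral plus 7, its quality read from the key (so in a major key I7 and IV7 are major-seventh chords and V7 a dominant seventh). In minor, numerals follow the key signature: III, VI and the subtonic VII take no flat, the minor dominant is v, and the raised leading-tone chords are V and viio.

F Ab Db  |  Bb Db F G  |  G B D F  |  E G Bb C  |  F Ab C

F-Ab-Db: root Db is the submediant; major triad there is VI6.
Bb-Db-F-G: root G is the supertonic; half-diminished seventh chord there is iiø65.
G-B-D-F: chromatic; G is V of V, so V7/V.
E-G-Bb-C has root C, degree 5 in F minor, so V65.
F-Ab-C: minor triad on F = scale degree 1 → i.

VI6 - iiø65 - V7/V - V65 - i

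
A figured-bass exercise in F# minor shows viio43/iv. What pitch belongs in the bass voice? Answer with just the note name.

E

The applied chord viio43/iv is rooted on A#: A#-C#-E-G.
The figure 43 means second inversion — the fifth is in the bass.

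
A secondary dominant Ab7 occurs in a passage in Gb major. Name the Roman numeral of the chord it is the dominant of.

V

The chord is a dominant seventh chord on Ab.
A dominant resolves down a perfect fifth: Ab → Db. In Gb major, Db is scale degree 5, i.e. V.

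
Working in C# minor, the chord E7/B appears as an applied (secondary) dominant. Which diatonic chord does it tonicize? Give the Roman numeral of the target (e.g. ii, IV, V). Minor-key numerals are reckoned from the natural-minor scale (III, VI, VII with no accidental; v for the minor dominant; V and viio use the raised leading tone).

VI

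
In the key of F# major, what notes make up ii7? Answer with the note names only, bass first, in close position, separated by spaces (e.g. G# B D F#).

G# B D# F#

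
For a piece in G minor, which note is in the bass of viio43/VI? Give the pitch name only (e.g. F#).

The applied chord viio43/VI is rooted on D: D-F-Ab-Cb.
The figure 43 means second inversion — the fifth is in the bass.

Ab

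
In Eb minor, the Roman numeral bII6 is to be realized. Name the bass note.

Ab

bII in Eb minor has root Fb; the chord is Fb-Ab-Cb.
The figure 6 means first inversion — the third is in the bass.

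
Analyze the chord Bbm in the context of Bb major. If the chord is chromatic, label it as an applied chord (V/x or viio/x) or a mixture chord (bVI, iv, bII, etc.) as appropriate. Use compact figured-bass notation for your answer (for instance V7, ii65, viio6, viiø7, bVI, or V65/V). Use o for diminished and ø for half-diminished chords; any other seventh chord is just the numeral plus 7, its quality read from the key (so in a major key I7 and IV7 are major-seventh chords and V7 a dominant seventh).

i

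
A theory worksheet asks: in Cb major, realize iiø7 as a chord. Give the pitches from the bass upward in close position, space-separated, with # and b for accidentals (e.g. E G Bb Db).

Db Fb Abb Cb

iiø7 is the half-diminished supertonic seventh, borrowed from the parallel minor. In Cb major that root is Db.
So the chord is Db-Fb-Abb-Cb.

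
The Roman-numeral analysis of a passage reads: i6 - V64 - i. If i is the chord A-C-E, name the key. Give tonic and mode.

The chord Am is a minor triad rooted on A; its label is i.
If A is scale degree 1 and the mode makes that degree carry a minor triad, the tonic is A and the mode is minor.

A minor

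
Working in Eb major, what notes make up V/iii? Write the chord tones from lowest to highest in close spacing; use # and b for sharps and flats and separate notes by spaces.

V/iii is a secondary dominant — the dominant triad of iii. iii in Eb major is G, so the applied chord's root is D, a perfect fifth above.
Building a major triad on D gives D-F#-A.

D F# A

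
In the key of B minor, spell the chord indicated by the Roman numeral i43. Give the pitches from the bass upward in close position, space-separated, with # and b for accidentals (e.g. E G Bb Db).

F# A B D

The numeral's case and figure indicate a minor seventh chord. In B minor its root, the tonic, is B.
Stacking thirds from B gives B-D-F#-A.
The figured bass 43 indicates second inversion, placing the fifth (F#) in the bass: F#-A-B-D.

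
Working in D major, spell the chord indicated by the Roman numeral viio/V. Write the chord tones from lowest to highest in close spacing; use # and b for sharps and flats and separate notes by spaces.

The slash marks an applied leading-tone chord: viio of V. In D major, V is A, so the leading tone to it is G#, a half step below.
Building a diminished triad on G# gives G#-B-D.

G# B D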